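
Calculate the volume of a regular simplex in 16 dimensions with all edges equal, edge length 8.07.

Volume = 8.07^16 · √(17/2^16) / 16! ≈ 0.249081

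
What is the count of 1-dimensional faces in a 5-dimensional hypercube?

Number of 1-faces = C(5,1) · 2^(5-1) = 5 · 16 = 80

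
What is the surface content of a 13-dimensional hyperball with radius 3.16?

S_13(3.16) = 2·π^(13/2)·(3.16)^12 / Γ(13/2) ≈ 1.17363e+07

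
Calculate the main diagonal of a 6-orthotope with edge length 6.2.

d = √(6.2² + 6.2² + ... + 6.2²) [6 terms] = √(6·6.2²) = 6.2√6 ≈ 15.1868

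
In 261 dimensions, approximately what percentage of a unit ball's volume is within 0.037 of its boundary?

1 - (1-0.037)^261 ≈ 0.999947 ≈ 99.9947%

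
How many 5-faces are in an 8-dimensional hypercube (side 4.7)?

f_5(8-cube) = (8 choose 5) · 2^3 = 448.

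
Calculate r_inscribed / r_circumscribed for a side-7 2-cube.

For an n-cube of any side s, the inradius is s/2 and the circumradius is s√n/2, so the ratio is 1/√2 ≈ 0.707107.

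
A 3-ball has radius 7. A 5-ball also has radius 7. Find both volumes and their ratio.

V_3(7) ≈ 1436.76. V_5(7) ≈ 88468.5. Ratio V_3/V_5 ≈ 0.01624.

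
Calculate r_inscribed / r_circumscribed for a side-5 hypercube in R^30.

r_in = 5/2 (half the side); r_out = 5√30/2 (half the diagonal). Ratio = 1/√30 ≈ 0.182574.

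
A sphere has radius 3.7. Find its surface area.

S_3(3.7) = 2·π^(3/2)·(3.7)^2 / Γ(3/2) = 4πr² = 4π·(3.7)² ≈ 172.034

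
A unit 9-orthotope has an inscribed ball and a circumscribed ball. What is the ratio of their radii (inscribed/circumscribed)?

For an n-cube of any side s, the inradius is s/2 and the circumradius is s√n/2, so the ratio is 1/√9 ≈ 0.333333.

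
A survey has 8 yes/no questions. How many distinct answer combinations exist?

Each vertex is a binary string of length 8, so there are 2^8 = 256.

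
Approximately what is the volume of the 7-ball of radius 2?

V = 2048·π^3/105 ≈ 604.77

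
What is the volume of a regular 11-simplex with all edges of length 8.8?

Volume = 8.8^11 · √(12/2^11) / 11! ≈ 46.998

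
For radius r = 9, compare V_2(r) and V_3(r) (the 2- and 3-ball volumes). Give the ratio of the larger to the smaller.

V_2(9) ≈ 254.469, V_3(9) ≈ 3053.63. The 3-ball is larger by a factor of 12.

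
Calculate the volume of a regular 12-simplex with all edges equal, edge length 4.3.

V = (4.3^12 / 12!) · √((12+1) / 2^12) ≈ 0.00469977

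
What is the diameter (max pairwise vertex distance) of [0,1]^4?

||(1,1,...,1)|| = √(4)·1 = 2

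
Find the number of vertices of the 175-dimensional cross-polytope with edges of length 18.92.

An n-cross-polytope has 2n vertices; here n = 175, giving 350.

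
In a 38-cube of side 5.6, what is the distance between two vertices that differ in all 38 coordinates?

d = √(5.6² + 5.6² + ... + 5.6²) [38 terms] = √(38·5.6²) = 5.6√38 ≈ 34.5207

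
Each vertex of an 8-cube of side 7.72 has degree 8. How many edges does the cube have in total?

Each of the 2^8 = 256 vertices has degree 8; total edges = 8·2^8/2 = 1024.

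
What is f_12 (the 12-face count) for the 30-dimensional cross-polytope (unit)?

An n-cross-polytope has 2^(k+1)·C(n,k+1) k-faces. Here 2^13·C(30,13) = 8192·119759850 = 981072691200.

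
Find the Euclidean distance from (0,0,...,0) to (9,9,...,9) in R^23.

Diagonal = √23 · 9 ≈ 43.1625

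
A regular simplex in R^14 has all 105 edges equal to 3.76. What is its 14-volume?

For a regular n-simplex with edge a, V = (a^n / n!)·√((n+1)/2^n). With a=3.76, n=14: V ≈ 3.91793e-05.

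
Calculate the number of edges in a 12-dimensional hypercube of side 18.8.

An n-cube has n·2^(n-1) edges. With n = 12: 12·2048 = 24576.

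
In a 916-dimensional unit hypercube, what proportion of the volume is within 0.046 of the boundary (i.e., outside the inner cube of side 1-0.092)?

1 - (1 - 2·0.046)^916 = 1 - 0.908^916 ≈ 1 - 4.042e-39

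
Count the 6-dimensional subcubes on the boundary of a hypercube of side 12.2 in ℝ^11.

f_6(11-cube) = (11 choose 6) · 2^5 = 14784.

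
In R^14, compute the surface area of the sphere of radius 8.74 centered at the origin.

|∂B_14(8.74)| ≈ 1.45678e+13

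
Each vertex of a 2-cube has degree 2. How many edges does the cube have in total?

Number of 1-faces = C(2,1)·2^(2-1) = 2·2 = 4.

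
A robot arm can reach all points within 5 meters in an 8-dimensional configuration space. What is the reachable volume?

The n-ball volume is π^(n/2)·r^n/Γ(n/2+1). With n=8, r=5: V = 390625·π^4/24 ≈ 1.58543e+06.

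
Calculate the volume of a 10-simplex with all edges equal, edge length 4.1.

V_10 = √(11) · 4.1^10 / (10! · 2^(10/2)) ≈ 0.0383373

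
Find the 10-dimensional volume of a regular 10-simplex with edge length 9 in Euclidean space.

V_10 = √(11) · 9^10 / (10! · 2^(10/2)) ≈ 99.5883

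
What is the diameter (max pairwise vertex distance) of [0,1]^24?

Diagonal = √24 · 1 ≈ 4.89898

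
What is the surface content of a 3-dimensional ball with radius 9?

|∂B_3(9)| = 4πr² = 4π·(9)² ≈ 1017.88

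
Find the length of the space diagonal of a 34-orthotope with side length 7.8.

The space diagonal of an n-cube of side s is s√n. Here 7.8·√34 ≈ 45.4814.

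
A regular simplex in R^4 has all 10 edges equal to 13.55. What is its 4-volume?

For a regular n-simplex with edge a, V = (a^n / n!)·√((n+1)/2^n). With a=13.55, n=4: V ≈ 785.183.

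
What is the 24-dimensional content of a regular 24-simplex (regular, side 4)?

V_24 = √(25) · 4^24 / (24! · 2^(24/2)) ≈ 5.53789e-13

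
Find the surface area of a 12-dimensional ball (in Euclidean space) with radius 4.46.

The surface area of an n-ball is 2π^(n/2) r^(n-1) / Γ(n/2). For n=12, r=4.46: 2.22552e+08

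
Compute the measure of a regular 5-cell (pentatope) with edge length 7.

For a regular n-simplex with edge a, V = (a^n / n!)·√((n+1)/2^n). With a=7, n=4: V ≈ 55.925.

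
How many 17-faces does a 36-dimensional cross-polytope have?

f_17(36-orthoplex) = 2^18 · (36 choose 18) = 2378992268083200.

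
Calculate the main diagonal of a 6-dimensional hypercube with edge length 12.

||(12,12,...,12)|| = √(6)·12 ≈ 29.3939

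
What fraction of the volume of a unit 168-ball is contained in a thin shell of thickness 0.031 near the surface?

Shell fraction = 1 - (1-0.031)^168 ≈ 0.99496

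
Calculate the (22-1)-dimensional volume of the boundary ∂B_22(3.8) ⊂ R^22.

The surface area of an n-ball is 2π^(n/2) r^(n-1) / Γ(n/2). For n=22, r=3.8: 2.42868e+11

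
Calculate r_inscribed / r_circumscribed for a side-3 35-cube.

r_in / r_out = (3/2) / (3√35/2) = 1/√35 ≈ 0.169031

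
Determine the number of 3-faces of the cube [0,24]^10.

f_3(10-cube) = (10 choose 3) · 2^7 = 15360.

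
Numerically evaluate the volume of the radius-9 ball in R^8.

Volume = π^{8/2}·(9)^8/Γ(5) = 14348907·π^4/8 ≈ 1.74714e+08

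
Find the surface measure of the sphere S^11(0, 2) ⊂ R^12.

S = n·V_n(r)/r = 12·V_12(2)/2 (volume-to-surface relation), giving 512·π^6/15 ≈ 32815.4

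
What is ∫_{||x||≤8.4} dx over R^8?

V_8(8.4) = π^(8/2) · (8.4)^8 / Γ(8/2 + 1) ≈ 1.00606e+08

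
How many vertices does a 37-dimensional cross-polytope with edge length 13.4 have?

The 37-dimensional cross-polytope has 2n = 2·37 = 74 vertices.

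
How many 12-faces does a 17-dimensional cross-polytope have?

Number of 12-faces = 2^(12+1) · C(17,12+1) = 8192 · 2380 = 19496960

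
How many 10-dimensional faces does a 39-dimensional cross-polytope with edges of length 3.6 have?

An n-cross-polytope has 2^(k+1)·C(n,k+1) k-faces. Here 2^11·C(39,11) = 2048·1676056044 = 3432562778112.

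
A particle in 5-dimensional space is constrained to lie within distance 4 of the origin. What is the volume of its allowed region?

V_5(4) = π^(5/2) · (4)^5 / Γ(5/2 + 1) = 8192·π^2/15 ≈ 5390.12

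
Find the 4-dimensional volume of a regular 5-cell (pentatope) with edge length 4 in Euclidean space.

V_4 = √(5) · 4^4 / (4! · 2^(4/2)) ≈ 5.96285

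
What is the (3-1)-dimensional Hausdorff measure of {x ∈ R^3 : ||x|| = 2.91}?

S = n·V_n(r)/r = 3·V_3(2.91)/2.91 (volume-to-surface relation), giving 4πr² = 4π·(2.91)² ≈ 106.413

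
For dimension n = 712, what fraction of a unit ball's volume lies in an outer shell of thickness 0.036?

1 - (1-0.036)^712 ≈ 1 - 4.601e-12 ≈ (100 - 4.6e-10)%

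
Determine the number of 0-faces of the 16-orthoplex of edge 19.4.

Each 0-face is the convex hull of 1 vertex, one chosen as ±e_i from each of 1 distinct axis: 2^1·C(16,1) = 32.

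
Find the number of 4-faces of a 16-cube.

An n-cube has C(n,k)·2^(n-k) k-faces. Here C(16,4)·2^12 = 1820·4096 = 7454720.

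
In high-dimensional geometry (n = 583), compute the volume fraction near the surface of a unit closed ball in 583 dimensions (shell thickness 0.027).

1 - (1-0.027)^583 ≈ 0.9999998826 ≈ 99.999988%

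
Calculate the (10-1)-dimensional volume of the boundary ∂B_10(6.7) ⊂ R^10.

|∂B_10(6.7)| ≈ 6.93811e+08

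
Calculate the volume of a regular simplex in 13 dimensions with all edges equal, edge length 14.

For a regular n-simplex with edge a, V = (a^n / n!)·√((n+1)/2^n). With a=14, n=13: V ≈ 5269.3.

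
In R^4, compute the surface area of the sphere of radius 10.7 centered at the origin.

S = n·V_n(r)/r = 4·V_4(10.7)/10.7 (volume-to-surface relation), giving 24181.4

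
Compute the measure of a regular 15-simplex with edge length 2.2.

For a regular n-simplex with edge a, V = (a^n / n!)·√((n+1)/2^n). With a=2.2, n=15: V ≈ 2.313e-09.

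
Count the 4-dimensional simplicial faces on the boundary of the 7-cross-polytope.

Number of 4-faces = 2^(4+1) · C(7,4+1) = 32 · 21 = 672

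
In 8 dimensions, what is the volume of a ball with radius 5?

V_8(5) = π^(8/2) · (5)^8 / Γ(8/2 + 1) = 390625·π^4/24 ≈ 1.58543e+06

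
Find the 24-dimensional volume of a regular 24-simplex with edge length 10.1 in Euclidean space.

For a regular n-simplex with edge a, V = (a^n / n!)·√((n+1)/2^n). With a=10.1, n=24: V ≈ 0.00249814.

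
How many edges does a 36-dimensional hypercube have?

Each of the 2^36 = 68719476736 vertices has degree 36; total edges = 36·2^36/2 = 1236950581248.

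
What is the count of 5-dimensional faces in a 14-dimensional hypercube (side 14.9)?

Number of 5-faces = C(14,5) · 2^(14-5) = 2002 · 512 = 1025024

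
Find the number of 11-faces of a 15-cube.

An n-cube has C(n,k)·2^(n-k) k-faces. Here C(15,11)·2^4 = 1365·16 = 21840.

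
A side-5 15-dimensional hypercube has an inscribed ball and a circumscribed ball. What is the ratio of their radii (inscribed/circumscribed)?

r_in / r_out = (5/2) / (5√15/2) = 1/√15 ≈ 0.258199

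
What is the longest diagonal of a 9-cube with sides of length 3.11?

||(3.11,3.11,...,3.11)|| = √(9)·3.11 = 9.33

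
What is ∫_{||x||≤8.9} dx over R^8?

V_8(8.9) = π^(8/2) · (8.9)^8 / Γ(8/2 + 1) ≈ 1.59775e+08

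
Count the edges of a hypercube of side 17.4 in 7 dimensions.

Number of 1-faces = C(7,1)·2^(7-1) = 7·64 = 448.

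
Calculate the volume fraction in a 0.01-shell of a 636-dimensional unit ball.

V(inner)/V(outer) = ((1-0.01)/1)^636 ≈ 0.001675, so the shell fraction is 0.998325.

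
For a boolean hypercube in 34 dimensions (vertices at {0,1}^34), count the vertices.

Number of vertices = 2^34 = 17179869184.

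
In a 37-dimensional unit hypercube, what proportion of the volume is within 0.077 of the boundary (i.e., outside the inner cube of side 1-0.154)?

1 - (1 - 2·0.077)^37 = 1 - 0.846^37 ≈ 0.997946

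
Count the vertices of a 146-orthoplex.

The vertices are ±e_1, ..., ±e_146, so there are 2·146 = 292.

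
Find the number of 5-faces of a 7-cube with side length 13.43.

Choose 5 of 7 axes to span the face (C(7,5) = 21 ways), then fix each of the remaining 2 coordinates at one of its two extreme values (2^2 = 4 ways): 21·4 = 84.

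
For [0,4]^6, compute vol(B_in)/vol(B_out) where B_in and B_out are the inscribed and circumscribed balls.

V_in / V_out = (r_in/r_out)^6 = (1/√6)^6 = 6^(-6/2) ≈ 0.00462963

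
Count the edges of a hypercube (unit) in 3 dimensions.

The 3-cube has n·2^(n-1) = 3·2^2 = 3·4 = 12 edges.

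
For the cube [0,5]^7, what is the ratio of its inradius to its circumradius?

r_in = 5/2 (half the side); r_out = 5√7/2 (half the diagonal). Ratio = 1/√7 ≈ 0.377964.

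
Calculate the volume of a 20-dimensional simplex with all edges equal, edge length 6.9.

V = (6.9^20 / 20!) · √((20+1) / 2^20) ≈ 0.000110069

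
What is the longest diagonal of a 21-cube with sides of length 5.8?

The space diagonal of an n-cube of side s is s√n. Here 5.8·√21 ≈ 26.5789.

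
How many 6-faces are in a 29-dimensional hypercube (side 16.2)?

f_6(29-cube) = (29 choose 6) · 2^23 = 3984756572160.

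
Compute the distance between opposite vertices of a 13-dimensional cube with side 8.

d = √(8² + 8² + ... + 8²) [13 terms] = √(13·8²) = 8√13 ≈ 28.8444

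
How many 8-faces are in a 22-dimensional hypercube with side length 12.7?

An n-cube has C(n,k)·2^(n-k) k-faces. Here C(22,8)·2^14 = 319770·16384 = 5239111680.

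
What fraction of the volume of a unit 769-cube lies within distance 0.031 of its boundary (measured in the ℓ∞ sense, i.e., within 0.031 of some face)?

Shell fraction = 1 - (1-0.062)^769 ≈ 1 - 4.207e-22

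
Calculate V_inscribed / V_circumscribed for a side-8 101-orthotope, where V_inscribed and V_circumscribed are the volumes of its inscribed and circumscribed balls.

V_in/V_out = n^(-n/2) = 101^(-101/2) ≈ 6.05021e-102.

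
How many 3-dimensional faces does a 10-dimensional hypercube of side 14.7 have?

An n-cube has C(n,k)·2^(n-k) k-faces. Here C(10,3)·2^7 = 120·128 = 15360.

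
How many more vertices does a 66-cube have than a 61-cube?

The 66-cube has 2^66 = 73786976294838206464 vertices. The 61-cube has 2^61 = 2305843009213693952 vertices. Difference: 73786976294838206464 - 2305843009213693952 = 71481133285624512512.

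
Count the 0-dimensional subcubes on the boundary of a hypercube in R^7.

Number of 0-faces = C(7,0) · 2^(7-0) = 1 · 128 = 128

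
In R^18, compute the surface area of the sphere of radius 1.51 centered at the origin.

The surface area of an n-ball is 2π^(n/2) r^(n-1) / Γ(n/2). For n=18, r=1.51: 1631.05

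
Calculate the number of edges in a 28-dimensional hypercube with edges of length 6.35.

An n-cube has n·2^(n-1) edges. With n = 28: 28·134217728 = 3758096384.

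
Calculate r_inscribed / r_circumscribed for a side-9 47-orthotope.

r_in = 9/2 (half the side); r_out = 9√47/2 (half the diagonal). Ratio = 1/√47 ≈ 0.145865.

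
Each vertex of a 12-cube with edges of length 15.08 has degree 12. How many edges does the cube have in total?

An n-cube has n·2^(n-1) edges. With n = 12: 12·2048 = 24576.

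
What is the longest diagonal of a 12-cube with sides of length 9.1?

Diagonal = √12 · 9.1 ≈ 31.5233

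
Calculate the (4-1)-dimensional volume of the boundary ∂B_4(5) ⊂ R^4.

|∂B_4(5)| = 250·π^2 ≈ 2467.4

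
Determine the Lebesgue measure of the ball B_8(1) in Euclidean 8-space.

V_8(1) = π^(8/2) · (1)^8 / Γ(8/2 + 1) = π^4/24 ≈ 4.05871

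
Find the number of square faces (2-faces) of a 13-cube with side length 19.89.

f_2(13-cube) = (13 choose 2) · 2^11 = 159744.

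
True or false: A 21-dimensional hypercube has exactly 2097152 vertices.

True. The 21-cube has 2^21 = 2097152 vertices.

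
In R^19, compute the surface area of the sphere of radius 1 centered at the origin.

S_19(1) = 2·π^(19/2)·(1)^18 / Γ(19/2) = 1024·π^9/34459425 ≈ 0.88581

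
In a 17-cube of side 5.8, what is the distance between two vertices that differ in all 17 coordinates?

The space diagonal of an n-cube of side s is s√n. Here 5.8·√17 ≈ 23.914.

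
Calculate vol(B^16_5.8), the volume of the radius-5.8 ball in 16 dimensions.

V_16(5.8) = π^(16/2) · (5.8)^16 / Γ(16/2 + 1) ≈ 3.85946e+11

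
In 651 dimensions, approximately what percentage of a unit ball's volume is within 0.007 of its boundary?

1 - (1-0.007)^651 ≈ 0.989673 ≈ 98.97%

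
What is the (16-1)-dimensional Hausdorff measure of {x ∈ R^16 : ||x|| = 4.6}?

|∂B_16(4.6)| ≈ 3.28977e+10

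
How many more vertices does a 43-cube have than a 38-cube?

The 43-cube has 2^43 = 8796093022208 vertices. The 38-cube has 2^38 = 274877906944 vertices. Difference: 8796093022208 - 274877906944 = 8521215115264.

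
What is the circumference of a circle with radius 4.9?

|∂B_2(4.9)| = 2πr = 2π·4.9 ≈ 30.7876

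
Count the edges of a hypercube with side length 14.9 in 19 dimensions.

The 19-cube has n·2^(n-1) = 19·2^18 = 19·262144 = 4980736 edges.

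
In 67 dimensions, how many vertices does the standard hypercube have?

The 67-cube has 2^67 = 147573952589676412928 vertices.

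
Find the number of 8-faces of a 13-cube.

An n-cube has C(n,k)·2^(n-k) k-faces. Here C(13,8)·2^5 = 1287·32 = 41184.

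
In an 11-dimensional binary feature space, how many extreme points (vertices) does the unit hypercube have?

The 11-cube has 2^11 = 2048 vertices.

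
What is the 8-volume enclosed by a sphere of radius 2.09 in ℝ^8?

V_8(2.09) = π^(8/2) · (2.09)^8 / Γ(8/2 + 1) ≈ 1477.61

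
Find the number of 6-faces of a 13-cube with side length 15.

Number of 6-faces = C(13,6) · 2^(13-6) = 1716 · 128 = 219648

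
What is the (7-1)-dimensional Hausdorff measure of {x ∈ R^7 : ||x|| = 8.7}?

The surface area of an n-ball is 2π^(n/2) r^(n-1) / Γ(n/2). For n=7, r=8.7: 1.43415e+07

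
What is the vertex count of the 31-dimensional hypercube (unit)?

The 31-cube has 2^31 = 2147483648 vertices.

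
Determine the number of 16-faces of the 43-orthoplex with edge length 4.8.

Number of 16-faces = 2^(16+1) · C(43,16+1) = 131072 · 421171648758 = 55203810346008576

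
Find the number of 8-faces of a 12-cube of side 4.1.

Number of 8-faces = C(12,8) · 2^(12-8) = 495 · 16 = 7920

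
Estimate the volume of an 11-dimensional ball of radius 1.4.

V_11(1.4) = π^(11/2) · (1.4)^11 / Γ(11/2 + 1) ≈ 76.298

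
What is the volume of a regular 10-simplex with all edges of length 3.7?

For a regular n-simplex with edge a, V = (a^n / n!)·√((n+1)/2^n). With a=3.7, n=10: V ≈ 0.0137341.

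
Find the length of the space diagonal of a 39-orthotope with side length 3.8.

d = √(3.8² + 3.8² + ... + 3.8²) [39 terms] = √(39·3.8²) = 3.8√39 ≈ 23.731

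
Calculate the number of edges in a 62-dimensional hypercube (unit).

The 62-cube has n·2^(n-1) = 62·2^61 = 62·2305843009213693952 = 142962266571249025024 edges.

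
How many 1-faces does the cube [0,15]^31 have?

Each of the 2^31 = 2147483648 vertices has degree 31; total edges = 31·2^31/2 = 33285996544.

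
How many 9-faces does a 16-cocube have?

Each 9-face is the convex hull of 10 vertices, one chosen as ±e_i from each of 10 distinct axes: 2^10·C(16,10) = 8200192.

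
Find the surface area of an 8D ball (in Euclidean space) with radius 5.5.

S = n·V_n(r)/r = 8·V_8(5.5)/5.5 (volume-to-surface relation), giving 19487171·π^4/384 ≈ 4.9433e+06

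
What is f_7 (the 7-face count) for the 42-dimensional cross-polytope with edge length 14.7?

Number of 7-faces = 2^(7+1) · C(42,7+1) = 256 · 118030185 = 30215727360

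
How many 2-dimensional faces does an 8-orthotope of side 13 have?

f_2(8-cube) = (8 choose 2) · 2^6 = 1792.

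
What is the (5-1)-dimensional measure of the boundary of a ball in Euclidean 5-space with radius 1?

S_5(1) = 2·π^(5/2)·(1)^4 / Γ(5/2) = 8·π^2/3 ≈ 26.3189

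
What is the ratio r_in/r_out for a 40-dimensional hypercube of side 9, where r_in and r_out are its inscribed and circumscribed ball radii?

For an n-cube of any side s, the inradius is s/2 and the circumradius is s√n/2, so the ratio is 1/√40 ≈ 0.158114.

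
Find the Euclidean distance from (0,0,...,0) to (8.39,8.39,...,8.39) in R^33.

Diagonal = √33 · 8.39 ≈ 48.1969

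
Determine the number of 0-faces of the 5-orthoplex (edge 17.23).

f_0(5-orthoplex) = 2^1 · (5 choose 1) = 10.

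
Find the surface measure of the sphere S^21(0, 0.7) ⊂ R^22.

|∂B_22(0.7)| ≈ 9.05679e-05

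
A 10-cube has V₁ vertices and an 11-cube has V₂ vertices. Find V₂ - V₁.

V₁ = 2^10 = 1024. V₂ = 2^11 = 2048. V₂ - V₁ = 1024.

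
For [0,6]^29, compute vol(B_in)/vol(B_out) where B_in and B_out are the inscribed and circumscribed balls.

The radii are 6/2 and 6√29/2, so the volume ratio is (1/√29)^29 = 29^{-29/2} ≈ 6.24064e-22.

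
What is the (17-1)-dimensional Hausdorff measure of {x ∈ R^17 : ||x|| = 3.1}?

The surface area of an n-ball is 2π^(n/2) r^(n-1) / Γ(n/2). For n=17, r=3.1: 1.7434e+08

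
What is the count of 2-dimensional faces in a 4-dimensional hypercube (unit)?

An n-cube has C(n,k)·2^(n-k) k-faces. Here C(4,2)·2^2 = 6·4 = 24.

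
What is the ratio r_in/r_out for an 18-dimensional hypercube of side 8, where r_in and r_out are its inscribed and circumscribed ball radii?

For an n-cube of any side s, the inradius is s/2 and the circumradius is s√n/2, so the ratio is 1/√18 ≈ 0.235702.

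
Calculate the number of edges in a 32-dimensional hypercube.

An n-cube has n·2^(n-1) edges. With n = 32: 32·2147483648 = 68719476736.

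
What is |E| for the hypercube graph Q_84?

Number of 1-faces = C(84,1)·2^(84-1) = 84·9671406556917033397649408 = 812398150781030805402550272.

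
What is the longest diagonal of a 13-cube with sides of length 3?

The space diagonal of an n-cube of side s is s√n. Here 3·√13 ≈ 10.8167.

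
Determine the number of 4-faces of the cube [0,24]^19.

Choose 4 of 19 axes to span the face (C(19,4) = 3876 ways), then fix each of the remaining 15 coordinates at one of its two extreme values (2^15 = 32768 ways): 3876·32768 = 127008768.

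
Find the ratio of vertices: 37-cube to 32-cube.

The 37-cube has 2^37 = 137438953472 vertices. The 32-cube has 2^32 = 4294967296 vertices. Ratio: 137438953472/4294967296 = 32.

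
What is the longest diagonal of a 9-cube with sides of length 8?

Diagonal = √9 · 8 = 24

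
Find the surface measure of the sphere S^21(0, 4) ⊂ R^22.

S_22(4) = 2·π^(22/2)·(4)^21 / Γ(22/2) = 34359738368·π^11/14175 ≈ 7.13141e+11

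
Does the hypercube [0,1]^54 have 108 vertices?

False. The 54-cube has 2^54 = 18014398509481984 vertices.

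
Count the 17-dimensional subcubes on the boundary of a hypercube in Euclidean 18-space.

An n-cube has C(n,k)·2^(n-k) k-faces. Here C(18,17)·2^1 = 18·2 = 36.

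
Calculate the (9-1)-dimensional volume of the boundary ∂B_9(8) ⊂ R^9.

S_9(8) = 2·π^(9/2)·(8)^8 / Γ(9/2) = 536870912·π^4/105 ≈ 4.98058e+08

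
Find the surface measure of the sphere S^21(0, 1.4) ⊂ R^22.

The surface area of an n-ball is 2π^(n/2) r^(n-1) / Γ(n/2). For n=22, r=1.4: 189.935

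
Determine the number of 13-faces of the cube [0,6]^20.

f_13(20-cube) = (20 choose 13) · 2^7 = 9922560.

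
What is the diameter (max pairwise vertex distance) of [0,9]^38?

The space diagonal of an n-cube of side s is s√n. Here 9·√38 ≈ 55.4797.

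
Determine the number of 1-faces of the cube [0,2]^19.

Choose 1 of 19 axes to span the face (C(19,1) = 19 ways), then fix each of the remaining 18 coordinates at one of its two extreme values (2^18 = 262144 ways): 19·262144 = 4980736.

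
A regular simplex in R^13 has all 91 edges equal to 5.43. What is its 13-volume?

V_13 = √(14) · 5.43^13 / (13! · 2^(13/2)) ≈ 0.0236857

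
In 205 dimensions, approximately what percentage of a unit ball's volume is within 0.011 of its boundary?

1 - (1-0.011)^205 ≈ 0.896429 ≈ 89.64%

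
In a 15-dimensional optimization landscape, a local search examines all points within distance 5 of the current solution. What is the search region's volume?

V = 312500000000·π^7/81081 ≈ 1.16407e+10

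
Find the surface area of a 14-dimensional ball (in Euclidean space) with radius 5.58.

The surface area of an n-ball is 2π^(n/2) r^(n-1) / Γ(n/2). For n=14, r=5.58: 4.26571e+10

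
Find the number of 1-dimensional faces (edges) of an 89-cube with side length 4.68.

An n-cube has n·2^(n-1) edges. With n = 89: 89·309485009821345068724781056 = 27544165874099711116505513984.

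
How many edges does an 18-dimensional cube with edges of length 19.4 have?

The 18-cube has n·2^(n-1) = 18·2^17 = 18·131072 = 2359296 edges.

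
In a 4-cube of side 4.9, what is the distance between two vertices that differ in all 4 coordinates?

Diagonal = √4 · 4.9 = 9.8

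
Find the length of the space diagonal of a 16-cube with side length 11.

d = √(11² + 11² + ... + 11²) [16 terms] = √(16·11²) = 11√16 = 44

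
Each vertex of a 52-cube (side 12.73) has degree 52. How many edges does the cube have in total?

An n-cube has n·2^(n-1) edges. With n = 52: 52·2251799813685248 = 117093590311632896.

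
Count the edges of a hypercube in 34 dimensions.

Each of the 2^34 = 17179869184 vertices has degree 34; total edges = 34·2^34/2 = 292057776128.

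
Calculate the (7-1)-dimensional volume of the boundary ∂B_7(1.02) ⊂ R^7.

The surface area of an n-ball is 2π^(n/2) r^(n-1) / Γ(n/2). For n=7, r=1.02: 37.246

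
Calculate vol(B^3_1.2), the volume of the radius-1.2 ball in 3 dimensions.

The n-ball volume is π^(n/2)·r^n/Γ(n/2+1). With n=3, r=1.2: V ≈ 7.23823.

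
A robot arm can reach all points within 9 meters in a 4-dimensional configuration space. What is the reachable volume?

V = 6561·π^2/2 ≈ 32377.2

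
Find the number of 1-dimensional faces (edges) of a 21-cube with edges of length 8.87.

An n-cube has n·2^(n-1) edges. With n = 21: 21·1048576 = 22020096.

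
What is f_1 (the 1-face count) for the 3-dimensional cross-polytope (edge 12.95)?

f_1(3-orthoplex) = 2^2 · (3 choose 2) = 12.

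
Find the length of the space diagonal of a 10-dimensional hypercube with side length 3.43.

The space diagonal of an n-cube of side s is s√n. Here 3.43·√10 ≈ 10.8466.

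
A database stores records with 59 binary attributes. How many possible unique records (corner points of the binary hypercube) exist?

An n-cube has 2^n vertices; for n = 59 that is 2^59 = 576460752303423488.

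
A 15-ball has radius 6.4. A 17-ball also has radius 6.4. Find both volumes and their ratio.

V_15(6.4) ≈ 4.72204e+11. V_17(6.4) ≈ 7.14859e+12. Ratio V_15/V_17 ≈ 0.06606.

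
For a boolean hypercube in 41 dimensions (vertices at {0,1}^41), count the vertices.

An n-cube has 2^n vertices; for n = 41 that is 2^41 = 2199023255552.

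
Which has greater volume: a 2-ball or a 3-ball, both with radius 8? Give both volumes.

V_2(8) ≈ 201.062. V_3(8) ≈ 2144.66. The 3-ball is larger.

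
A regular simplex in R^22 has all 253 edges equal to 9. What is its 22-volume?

V = (9^22 / 22!) · √((22+1) / 2^22) ≈ 0.00205165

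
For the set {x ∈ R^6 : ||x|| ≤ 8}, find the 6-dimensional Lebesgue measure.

V_6(8) = π^(6/2) · (8)^6 / Γ(6/2 + 1) = 131072·π^3/3 ≈ 1.35468e+06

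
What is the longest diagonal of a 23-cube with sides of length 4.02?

The space diagonal of an n-cube of side s is s√n. Here 4.02·√23 ≈ 19.2792.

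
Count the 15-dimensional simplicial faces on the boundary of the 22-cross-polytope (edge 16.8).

Number of 15-faces = 2^(15+1) · C(22,15+1) = 65536 · 74613 = 4889837568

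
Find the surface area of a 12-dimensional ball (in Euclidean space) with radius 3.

|∂B_12(3)| = 59049·π^6/20 ≈ 2.83845e+06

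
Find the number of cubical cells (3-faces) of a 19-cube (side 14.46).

An n-cube has C(n,k)·2^(n-k) k-faces. Here C(19,3)·2^16 = 969·65536 = 63504384.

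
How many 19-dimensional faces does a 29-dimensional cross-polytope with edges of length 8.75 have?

An n-cross-polytope has 2^(k+1)·C(n,k+1) k-faces. Here 2^20·C(29,20) = 1048576·10015005 = 10501493882880.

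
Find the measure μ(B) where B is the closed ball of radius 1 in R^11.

V_11(1) = π^(11/2) · (1)^11 / Γ(11/2 + 1) = 64·π^5/10395 ≈ 1.8841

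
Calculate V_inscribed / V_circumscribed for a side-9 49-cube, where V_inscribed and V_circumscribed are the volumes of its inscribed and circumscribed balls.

V_in / V_out = (r_in/r_out)^49 = (1/√49)^49 = 49^(-49/2) ≈ 3.89221e-42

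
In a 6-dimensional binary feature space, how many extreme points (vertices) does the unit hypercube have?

The 6-cube has 2^6 = 64 vertices.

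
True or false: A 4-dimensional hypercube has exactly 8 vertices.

False. The 4-cube has 2^4 = 16 vertices.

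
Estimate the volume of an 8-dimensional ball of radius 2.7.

Volume = π^{8/2}·(2.7)^8/Γ(5) ≈ 11463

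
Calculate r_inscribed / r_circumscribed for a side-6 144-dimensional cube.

For an n-cube of any side s, the inradius is s/2 and the circumradius is s√n/2, so the ratio is 1/√144 ≈ 0.0833333.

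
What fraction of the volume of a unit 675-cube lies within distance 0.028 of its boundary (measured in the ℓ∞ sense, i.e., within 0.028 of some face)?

The inner cube has side 1-2·0.028 = 0.944 and volume (0.944)^675 ≈ 1.277e-17, so the shell holds 1 - 1.277e-17 of the volume.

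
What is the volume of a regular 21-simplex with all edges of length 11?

For a regular n-simplex with edge a, V = (a^n / n!)·√((n+1)/2^n). With a=11, n=21: V ≈ 0.469136.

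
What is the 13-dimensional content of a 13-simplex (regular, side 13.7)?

For a regular n-simplex with edge a, V = (a^n / n!)·√((n+1)/2^n). With a=13.7, n=13: V ≈ 3976.09.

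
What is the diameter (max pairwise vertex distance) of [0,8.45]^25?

d = √(8.45² + 8.45² + ... + 8.45²) [25 terms] = √(25·8.45²) = 8.45√25 = 42.25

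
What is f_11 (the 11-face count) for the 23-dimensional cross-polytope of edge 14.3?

An n-cross-polytope has 2^(k+1)·C(n,k+1) k-faces. Here 2^12·C(23,12) = 4096·1352078 = 5538111488.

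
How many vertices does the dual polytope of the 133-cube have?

The 133-dimensional cross-polytope has 2n = 2·133 = 266 vertices.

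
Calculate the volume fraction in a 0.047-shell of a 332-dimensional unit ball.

Shell fraction = 1 - (1-0.047)^332 ≈ 0.9999998855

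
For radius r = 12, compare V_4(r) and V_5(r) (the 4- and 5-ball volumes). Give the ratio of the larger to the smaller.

V_4(12) ≈ 102328, V_5(12) ≈ 1.3098e+06. The 5-ball is larger by a factor of 12.8.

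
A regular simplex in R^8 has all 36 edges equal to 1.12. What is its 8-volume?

V = (1.12^8 / 8!) · √((8+1) / 2^8) ≈ 1.1514e-05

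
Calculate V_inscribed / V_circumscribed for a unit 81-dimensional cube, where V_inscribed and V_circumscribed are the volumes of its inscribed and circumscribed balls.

The radii are 1/2 and 1√81/2, so the volume ratio is (1/√81)^81 = 81^{-81/2} ≈ 5.08577e-78.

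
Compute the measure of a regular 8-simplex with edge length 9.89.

Volume = 9.89^8 · √(9/2^8) / 8! ≈ 425.648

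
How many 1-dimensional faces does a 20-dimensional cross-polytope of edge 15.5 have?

f_1(20-orthoplex) = 2^2 · (20 choose 2) = 760.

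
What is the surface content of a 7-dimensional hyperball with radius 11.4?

The surface area of an n-ball is 2π^(n/2) r^(n-1) / Γ(n/2). For n=7, r=11.4: 7.25951e+07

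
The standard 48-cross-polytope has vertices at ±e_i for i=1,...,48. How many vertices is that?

The vertices are ±e_1, ..., ±e_48, so there are 2·48 = 96.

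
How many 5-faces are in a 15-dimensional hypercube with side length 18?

Number of 5-faces = C(15,5) · 2^(15-5) = 3003 · 1024 = 3075072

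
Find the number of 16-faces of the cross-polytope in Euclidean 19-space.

Number of 16-faces = 2^(16+1) · C(19,16+1) = 131072 · 171 = 22413312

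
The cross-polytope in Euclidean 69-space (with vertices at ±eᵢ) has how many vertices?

An n-cross-polytope has 2n vertices; here n = 69, giving 138.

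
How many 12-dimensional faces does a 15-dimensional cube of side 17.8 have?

Choose 12 of 15 axes to span the face (C(15,12) = 455 ways), then fix each of the remaining 3 coordinates at one of its two extreme values (2^3 = 8 ways): 455·8 = 3640.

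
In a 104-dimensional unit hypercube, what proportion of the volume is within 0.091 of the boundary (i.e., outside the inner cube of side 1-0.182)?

1 - (1 - 2·0.091)^104 = 1 - 0.818^104 ≈ 0.9999999992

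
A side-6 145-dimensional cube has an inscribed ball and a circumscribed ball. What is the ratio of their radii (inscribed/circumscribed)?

For an n-cube of any side s, the inradius is s/2 and the circumradius is s√n/2, so the ratio is 1/√145 ≈ 0.0830455.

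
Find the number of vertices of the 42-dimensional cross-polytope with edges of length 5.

Number of vertices = 2n = 84.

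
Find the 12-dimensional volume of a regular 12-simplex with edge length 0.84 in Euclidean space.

For a regular n-simplex with edge a, V = (a^n / n!)·√((n+1)/2^n). With a=0.84, n=12: V ≈ 1.45146e-11.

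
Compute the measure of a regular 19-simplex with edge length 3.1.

V = (3.1^19 / 19!) · √((19+1) / 2^19) ≈ 1.10029e-10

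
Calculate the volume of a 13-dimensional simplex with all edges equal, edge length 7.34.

Volume = 7.34^13 · √(14/2^13) / 13! ≈ 1.19162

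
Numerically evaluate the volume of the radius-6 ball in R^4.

V = 648·π^2 ≈ 6395.5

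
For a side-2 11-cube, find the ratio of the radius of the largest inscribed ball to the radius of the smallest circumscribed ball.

Ratio = (s/2)/(s√11/2) = 11^(-1/2) ≈ 0.301511.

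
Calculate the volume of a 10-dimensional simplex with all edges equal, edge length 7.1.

V_10 = √(11) · 7.1^10 / (10! · 2^(10/2)) ≈ 9.29751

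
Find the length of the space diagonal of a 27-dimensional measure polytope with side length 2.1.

||(2.1,2.1,...,2.1)|| = √(27)·2.1 ≈ 10.9119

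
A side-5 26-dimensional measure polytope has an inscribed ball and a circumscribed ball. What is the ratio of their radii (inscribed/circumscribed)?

r_in / r_out = (5/2) / (5√26/2) = 1/√26 ≈ 0.196116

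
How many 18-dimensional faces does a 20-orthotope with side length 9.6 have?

Choose 18 of 20 axes to span the face (C(20,18) = 190 ways), then fix each of the remaining 2 coordinates at one of its two extreme values (2^2 = 4 ways): 190·4 = 760.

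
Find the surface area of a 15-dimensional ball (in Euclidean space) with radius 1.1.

S_15(1.1) = 2·π^(15/2)·(1.1)^14 / Γ(15/2) ≈ 21.728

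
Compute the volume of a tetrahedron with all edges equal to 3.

Volume = (√2/12) · 3³ = 3.18198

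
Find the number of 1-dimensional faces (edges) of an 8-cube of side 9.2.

Number of 1-faces = C(8,1)·2^(8-1) = 8·128 = 1024.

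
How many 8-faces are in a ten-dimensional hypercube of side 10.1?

f_8(10-cube) = (10 choose 8) · 2^2 = 180.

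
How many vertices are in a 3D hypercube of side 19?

An n-cube has C(n,k)·2^(n-k) k-faces. Here C(3,0)·2^3 = 1·8 = 8.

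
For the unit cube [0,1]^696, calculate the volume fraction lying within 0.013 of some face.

The inner cube has side 1-2·0.013 = 0.974 and volume (0.974)^696 ≈ 1.089e-08, so the shell holds 0.9999999891 of the volume.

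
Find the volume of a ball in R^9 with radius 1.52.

Volume = π^{9/2}·(1.52)^9/Γ(11/2) ≈ 142.86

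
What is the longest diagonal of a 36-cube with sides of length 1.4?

d = √(1.4² + 1.4² + ... + 1.4²) [36 terms] = √(36·1.4²) = 1.4√36 = 8.4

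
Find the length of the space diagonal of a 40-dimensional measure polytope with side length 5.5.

The space diagonal of an n-cube of side s is s√n. Here 5.5·√40 ≈ 34.7851.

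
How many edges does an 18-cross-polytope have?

An n-cross-polytope has 2^(k+1)·C(n,k+1) k-faces. Here 2^2·C(18,2) = 4·153 = 612.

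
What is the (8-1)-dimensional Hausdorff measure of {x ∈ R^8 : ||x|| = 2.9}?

|∂B_8(2.9)| ≈ 56009.8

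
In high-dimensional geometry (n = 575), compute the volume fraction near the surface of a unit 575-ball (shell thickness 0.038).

1 - (1-0.038)^575 ≈ 1 - 2.117e-10 ≈ (100 - 2.12e-08)%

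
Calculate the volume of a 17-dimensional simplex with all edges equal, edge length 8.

For a regular n-simplex with edge a, V = (a^n / n!)·√((n+1)/2^n). With a=8, n=17: V ≈ 0.0741895.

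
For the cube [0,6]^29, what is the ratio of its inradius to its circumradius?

Ratio = (s/2)/(s√29/2) = 29^(-1/2) ≈ 0.185695.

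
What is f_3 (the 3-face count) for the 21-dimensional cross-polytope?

Each 3-face is the convex hull of 4 vertices, one chosen as ±e_i from each of 4 distinct axes: 2^4·C(21,4) = 95760.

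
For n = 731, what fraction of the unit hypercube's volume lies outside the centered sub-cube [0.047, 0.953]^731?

1 - (1 - 2·0.047)^731 = 1 - 0.906^731 ≈ 1 - 4.578e-32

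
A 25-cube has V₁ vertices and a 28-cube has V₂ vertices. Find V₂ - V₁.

V₁ = 2^25 = 33554432. V₂ = 2^28 = 268435456. V₂ - V₁ = 234881024.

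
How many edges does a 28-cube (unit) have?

Each of the 2^28 = 268435456 vertices has degree 28; total edges = 28·2^28/2 = 3758096384.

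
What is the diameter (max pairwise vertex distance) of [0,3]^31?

d = √(3² + 3² + ... + 3²) [31 terms] = √(31·3²) = 3√31 ≈ 16.7033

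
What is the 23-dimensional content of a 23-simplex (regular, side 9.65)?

V = (9.65^23 / 23!) · √((23+1) / 2^23) ≈ 0.00288333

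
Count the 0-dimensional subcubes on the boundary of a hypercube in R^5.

Number of 0-faces = C(5,0) · 2^(5-0) = 1 · 32 = 32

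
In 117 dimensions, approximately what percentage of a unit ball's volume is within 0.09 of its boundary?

1 - (1-0.09)^117 ≈ 0.999984 ≈ 99.998386%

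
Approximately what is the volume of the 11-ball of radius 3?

V_11(3) = π^(11/2) · (3)^11 / Γ(11/2 + 1) = 419904·π^5/385 ≈ 333763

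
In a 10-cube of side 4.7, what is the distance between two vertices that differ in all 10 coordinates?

Diagonal = √10 · 4.7 ≈ 14.8627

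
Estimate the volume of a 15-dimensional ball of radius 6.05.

The n-ball volume is π^(n/2)·r^n/Γ(n/2+1). With n=15, r=6.05: V ≈ 2.03124e+11.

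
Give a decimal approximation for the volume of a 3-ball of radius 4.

V_3(4) = π^(3/2) · (4)^3 / Γ(3/2 + 1) = 256·π/3 ≈ 268.083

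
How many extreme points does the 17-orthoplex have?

An n-cross-polytope has 2n vertices; here n = 17, giving 34.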